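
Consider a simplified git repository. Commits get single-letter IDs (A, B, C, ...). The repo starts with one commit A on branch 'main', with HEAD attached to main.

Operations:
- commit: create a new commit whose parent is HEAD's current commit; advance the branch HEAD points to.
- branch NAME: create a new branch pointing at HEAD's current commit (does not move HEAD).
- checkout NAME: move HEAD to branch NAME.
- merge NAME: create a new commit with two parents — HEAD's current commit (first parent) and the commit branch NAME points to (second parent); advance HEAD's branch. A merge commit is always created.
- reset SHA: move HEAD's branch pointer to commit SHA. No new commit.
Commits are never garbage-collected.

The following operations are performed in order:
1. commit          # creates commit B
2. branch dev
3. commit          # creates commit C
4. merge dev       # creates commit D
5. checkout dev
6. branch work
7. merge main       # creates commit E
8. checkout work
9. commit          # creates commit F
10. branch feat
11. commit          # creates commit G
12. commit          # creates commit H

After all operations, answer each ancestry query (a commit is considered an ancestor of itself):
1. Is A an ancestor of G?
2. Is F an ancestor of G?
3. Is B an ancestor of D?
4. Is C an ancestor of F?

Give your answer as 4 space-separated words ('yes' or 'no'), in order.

After op 1 (commit): HEAD=main@B [main=B]
After op 2 (branch): HEAD=main@B [dev=B main=B]
After op 3 (commit): HEAD=main@C [dev=B main=C]
After op 4 (merge): HEAD=main@D [dev=B main=D]
After op 5 (checkout): HEAD=dev@B [dev=B main=D]
After op 6 (branch): HEAD=dev@B [dev=B main=D work=B]
After op 7 (merge): HEAD=dev@E [dev=E main=D work=B]
After op 8 (checkout): HEAD=work@B [dev=E main=D work=B]
After op 9 (commit): HEAD=work@F [dev=E main=D work=F]
After op 10 (branch): HEAD=work@F [dev=E feat=F main=D work=F]
After op 11 (commit): HEAD=work@G [dev=E feat=F main=D work=G]
After op 12 (commit): HEAD=work@H [dev=E feat=F main=D work=H]
ancestors(G) = {A,B,F,G}; A in? yes
ancestors(G) = {A,B,F,G}; F in? yes
ancestors(D) = {A,B,C,D}; B in? yes
ancestors(F) = {A,B,F}; C in? no

Answer: yes yes yes no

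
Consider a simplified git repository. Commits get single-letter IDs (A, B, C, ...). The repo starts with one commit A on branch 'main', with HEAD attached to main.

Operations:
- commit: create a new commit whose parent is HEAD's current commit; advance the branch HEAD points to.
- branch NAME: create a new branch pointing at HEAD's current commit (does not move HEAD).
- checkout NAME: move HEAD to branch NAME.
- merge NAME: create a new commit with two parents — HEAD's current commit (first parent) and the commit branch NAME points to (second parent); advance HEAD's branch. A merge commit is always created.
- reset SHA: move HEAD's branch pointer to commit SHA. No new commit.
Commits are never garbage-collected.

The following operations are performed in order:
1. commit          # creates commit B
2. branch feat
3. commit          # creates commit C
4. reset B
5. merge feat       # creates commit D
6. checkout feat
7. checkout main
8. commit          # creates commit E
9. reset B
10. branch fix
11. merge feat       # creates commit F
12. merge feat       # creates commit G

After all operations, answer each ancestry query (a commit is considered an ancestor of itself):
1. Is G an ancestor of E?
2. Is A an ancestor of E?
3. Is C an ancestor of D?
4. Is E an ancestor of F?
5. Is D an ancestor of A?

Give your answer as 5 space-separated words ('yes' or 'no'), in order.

Answer: no yes no no no

Derivation:
After op 1 (commit): HEAD=main@B [main=B]
After op 2 (branch): HEAD=main@B [feat=B main=B]
After op 3 (commit): HEAD=main@C [feat=B main=C]
After op 4 (reset): HEAD=main@B [feat=B main=B]
After op 5 (merge): HEAD=main@D [feat=B main=D]
After op 6 (checkout): HEAD=feat@B [feat=B main=D]
After op 7 (checkout): HEAD=main@D [feat=B main=D]
After op 8 (commit): HEAD=main@E [feat=B main=E]
After op 9 (reset): HEAD=main@B [feat=B main=B]
After op 10 (branch): HEAD=main@B [feat=B fix=B main=B]
After op 11 (merge): HEAD=main@F [feat=B fix=B main=F]
After op 12 (merge): HEAD=main@G [feat=B fix=B main=G]
ancestors(E) = {A,B,D,E}; G in? no
ancestors(E) = {A,B,D,E}; A in? yes
ancestors(D) = {A,B,D}; C in? no
ancestors(F) = {A,B,F}; E in? no
ancestors(A) = {A}; D in? no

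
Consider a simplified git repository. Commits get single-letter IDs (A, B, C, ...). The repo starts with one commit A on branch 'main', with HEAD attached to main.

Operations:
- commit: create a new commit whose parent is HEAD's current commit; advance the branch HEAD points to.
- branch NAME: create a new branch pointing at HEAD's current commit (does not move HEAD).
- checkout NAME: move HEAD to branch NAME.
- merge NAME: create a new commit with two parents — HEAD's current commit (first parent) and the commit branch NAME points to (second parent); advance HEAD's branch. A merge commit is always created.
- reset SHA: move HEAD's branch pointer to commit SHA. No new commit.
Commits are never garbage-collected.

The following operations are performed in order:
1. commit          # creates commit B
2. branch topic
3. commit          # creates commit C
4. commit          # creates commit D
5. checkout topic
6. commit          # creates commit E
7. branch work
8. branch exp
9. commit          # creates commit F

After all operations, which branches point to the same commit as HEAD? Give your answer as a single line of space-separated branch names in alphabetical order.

After op 1 (commit): HEAD=main@B [main=B]
After op 2 (branch): HEAD=main@B [main=B topic=B]
After op 3 (commit): HEAD=main@C [main=C topic=B]
After op 4 (commit): HEAD=main@D [main=D topic=B]
After op 5 (checkout): HEAD=topic@B [main=D topic=B]
After op 6 (commit): HEAD=topic@E [main=D topic=E]
After op 7 (branch): HEAD=topic@E [main=D topic=E work=E]
After op 8 (branch): HEAD=topic@E [exp=E main=D topic=E work=E]
After op 9 (commit): HEAD=topic@F [exp=E main=D topic=F work=E]

Answer: topic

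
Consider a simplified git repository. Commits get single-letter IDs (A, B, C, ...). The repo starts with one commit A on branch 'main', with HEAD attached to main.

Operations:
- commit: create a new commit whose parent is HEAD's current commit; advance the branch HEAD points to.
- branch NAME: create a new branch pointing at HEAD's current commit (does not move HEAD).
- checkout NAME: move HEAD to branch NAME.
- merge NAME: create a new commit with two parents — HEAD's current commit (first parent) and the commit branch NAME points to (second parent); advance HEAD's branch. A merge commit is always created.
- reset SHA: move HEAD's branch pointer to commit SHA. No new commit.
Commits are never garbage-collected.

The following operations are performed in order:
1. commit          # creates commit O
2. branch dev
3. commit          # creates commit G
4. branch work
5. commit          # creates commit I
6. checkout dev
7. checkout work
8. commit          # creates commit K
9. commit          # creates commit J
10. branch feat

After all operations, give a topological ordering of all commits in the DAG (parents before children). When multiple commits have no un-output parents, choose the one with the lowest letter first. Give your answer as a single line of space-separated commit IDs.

Answer: A O G I K J

Derivation:
After op 1 (commit): HEAD=main@O [main=O]
After op 2 (branch): HEAD=main@O [dev=O main=O]
After op 3 (commit): HEAD=main@G [dev=O main=G]
After op 4 (branch): HEAD=main@G [dev=O main=G work=G]
After op 5 (commit): HEAD=main@I [dev=O main=I work=G]
After op 6 (checkout): HEAD=dev@O [dev=O main=I work=G]
After op 7 (checkout): HEAD=work@G [dev=O main=I work=G]
After op 8 (commit): HEAD=work@K [dev=O main=I work=K]
After op 9 (commit): HEAD=work@J [dev=O main=I work=J]
After op 10 (branch): HEAD=work@J [dev=O feat=J main=I work=J]
commit A: parents=[]
commit G: parents=['O']
commit I: parents=['G']
commit J: parents=['K']
commit K: parents=['G']
commit O: parents=['A']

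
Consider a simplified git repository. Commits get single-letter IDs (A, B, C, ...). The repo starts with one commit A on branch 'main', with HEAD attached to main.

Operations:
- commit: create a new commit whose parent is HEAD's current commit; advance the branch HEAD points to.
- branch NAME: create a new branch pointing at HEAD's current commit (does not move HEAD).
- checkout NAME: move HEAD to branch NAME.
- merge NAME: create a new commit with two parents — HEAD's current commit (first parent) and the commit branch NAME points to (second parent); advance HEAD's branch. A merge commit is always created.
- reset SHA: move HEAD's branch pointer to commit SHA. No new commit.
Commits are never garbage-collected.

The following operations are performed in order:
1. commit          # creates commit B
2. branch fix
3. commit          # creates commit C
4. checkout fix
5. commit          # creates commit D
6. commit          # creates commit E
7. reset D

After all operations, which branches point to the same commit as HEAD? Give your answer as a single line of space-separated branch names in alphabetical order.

Answer: fix

Derivation:
After op 1 (commit): HEAD=main@B [main=B]
After op 2 (branch): HEAD=main@B [fix=B main=B]
After op 3 (commit): HEAD=main@C [fix=B main=C]
After op 4 (checkout): HEAD=fix@B [fix=B main=C]
After op 5 (commit): HEAD=fix@D [fix=D main=C]
After op 6 (commit): HEAD=fix@E [fix=E main=C]
After op 7 (reset): HEAD=fix@D [fix=D main=C]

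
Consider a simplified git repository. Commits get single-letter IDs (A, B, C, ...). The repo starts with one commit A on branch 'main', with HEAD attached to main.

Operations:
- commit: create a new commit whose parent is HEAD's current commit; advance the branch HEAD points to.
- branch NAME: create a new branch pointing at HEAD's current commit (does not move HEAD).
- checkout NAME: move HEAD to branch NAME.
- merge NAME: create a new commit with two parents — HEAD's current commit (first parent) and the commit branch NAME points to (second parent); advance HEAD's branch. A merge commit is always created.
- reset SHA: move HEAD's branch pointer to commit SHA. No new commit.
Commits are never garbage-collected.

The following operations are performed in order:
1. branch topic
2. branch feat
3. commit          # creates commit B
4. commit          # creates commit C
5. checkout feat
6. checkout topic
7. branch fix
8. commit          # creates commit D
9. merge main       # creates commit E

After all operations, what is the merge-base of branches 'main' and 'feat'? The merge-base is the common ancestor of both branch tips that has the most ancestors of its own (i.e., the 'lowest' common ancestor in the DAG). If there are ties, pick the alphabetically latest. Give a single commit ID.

After op 1 (branch): HEAD=main@A [main=A topic=A]
After op 2 (branch): HEAD=main@A [feat=A main=A topic=A]
After op 3 (commit): HEAD=main@B [feat=A main=B topic=A]
After op 4 (commit): HEAD=main@C [feat=A main=C topic=A]
After op 5 (checkout): HEAD=feat@A [feat=A main=C topic=A]
After op 6 (checkout): HEAD=topic@A [feat=A main=C topic=A]
After op 7 (branch): HEAD=topic@A [feat=A fix=A main=C topic=A]
After op 8 (commit): HEAD=topic@D [feat=A fix=A main=C topic=D]
After op 9 (merge): HEAD=topic@E [feat=A fix=A main=C topic=E]
ancestors(main=C): ['A', 'B', 'C']
ancestors(feat=A): ['A']
common: ['A']

Answer: A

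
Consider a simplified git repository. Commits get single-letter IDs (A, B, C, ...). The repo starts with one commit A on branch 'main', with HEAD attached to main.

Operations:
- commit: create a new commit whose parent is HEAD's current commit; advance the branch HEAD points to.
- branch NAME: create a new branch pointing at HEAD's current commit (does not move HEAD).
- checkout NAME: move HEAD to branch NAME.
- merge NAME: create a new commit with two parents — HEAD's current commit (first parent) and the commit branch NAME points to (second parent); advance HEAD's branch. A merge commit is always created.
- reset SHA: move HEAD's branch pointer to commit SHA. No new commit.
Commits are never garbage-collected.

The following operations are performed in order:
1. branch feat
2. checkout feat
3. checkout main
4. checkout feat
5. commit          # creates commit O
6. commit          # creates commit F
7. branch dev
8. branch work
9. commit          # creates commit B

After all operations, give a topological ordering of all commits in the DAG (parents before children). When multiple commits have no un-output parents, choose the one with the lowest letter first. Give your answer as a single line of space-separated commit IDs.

Answer: A O F B

Derivation:
After op 1 (branch): HEAD=main@A [feat=A main=A]
After op 2 (checkout): HEAD=feat@A [feat=A main=A]
After op 3 (checkout): HEAD=main@A [feat=A main=A]
After op 4 (checkout): HEAD=feat@A [feat=A main=A]
After op 5 (commit): HEAD=feat@O [feat=O main=A]
After op 6 (commit): HEAD=feat@F [feat=F main=A]
After op 7 (branch): HEAD=feat@F [dev=F feat=F main=A]
After op 8 (branch): HEAD=feat@F [dev=F feat=F main=A work=F]
After op 9 (commit): HEAD=feat@B [dev=F feat=B main=A work=F]
commit A: parents=[]
commit B: parents=['F']
commit F: parents=['O']
commit O: parents=['A']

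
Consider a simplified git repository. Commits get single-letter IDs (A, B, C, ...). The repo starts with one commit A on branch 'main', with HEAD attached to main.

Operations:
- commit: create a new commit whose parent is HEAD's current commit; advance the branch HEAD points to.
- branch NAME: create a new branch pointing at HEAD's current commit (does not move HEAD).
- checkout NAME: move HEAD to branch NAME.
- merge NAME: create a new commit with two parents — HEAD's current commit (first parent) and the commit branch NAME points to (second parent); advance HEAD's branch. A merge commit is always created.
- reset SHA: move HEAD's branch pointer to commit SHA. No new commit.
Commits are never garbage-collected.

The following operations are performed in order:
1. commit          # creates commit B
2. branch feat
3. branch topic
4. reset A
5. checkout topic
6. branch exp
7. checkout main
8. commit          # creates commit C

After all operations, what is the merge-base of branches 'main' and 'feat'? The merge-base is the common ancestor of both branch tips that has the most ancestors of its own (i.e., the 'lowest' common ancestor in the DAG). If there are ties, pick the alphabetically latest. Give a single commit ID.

After op 1 (commit): HEAD=main@B [main=B]
After op 2 (branch): HEAD=main@B [feat=B main=B]
After op 3 (branch): HEAD=main@B [feat=B main=B topic=B]
After op 4 (reset): HEAD=main@A [feat=B main=A topic=B]
After op 5 (checkout): HEAD=topic@B [feat=B main=A topic=B]
After op 6 (branch): HEAD=topic@B [exp=B feat=B main=A topic=B]
After op 7 (checkout): HEAD=main@A [exp=B feat=B main=A topic=B]
After op 8 (commit): HEAD=main@C [exp=B feat=B main=C topic=B]
ancestors(main=C): ['A', 'C']
ancestors(feat=B): ['A', 'B']
common: ['A']

Answer: A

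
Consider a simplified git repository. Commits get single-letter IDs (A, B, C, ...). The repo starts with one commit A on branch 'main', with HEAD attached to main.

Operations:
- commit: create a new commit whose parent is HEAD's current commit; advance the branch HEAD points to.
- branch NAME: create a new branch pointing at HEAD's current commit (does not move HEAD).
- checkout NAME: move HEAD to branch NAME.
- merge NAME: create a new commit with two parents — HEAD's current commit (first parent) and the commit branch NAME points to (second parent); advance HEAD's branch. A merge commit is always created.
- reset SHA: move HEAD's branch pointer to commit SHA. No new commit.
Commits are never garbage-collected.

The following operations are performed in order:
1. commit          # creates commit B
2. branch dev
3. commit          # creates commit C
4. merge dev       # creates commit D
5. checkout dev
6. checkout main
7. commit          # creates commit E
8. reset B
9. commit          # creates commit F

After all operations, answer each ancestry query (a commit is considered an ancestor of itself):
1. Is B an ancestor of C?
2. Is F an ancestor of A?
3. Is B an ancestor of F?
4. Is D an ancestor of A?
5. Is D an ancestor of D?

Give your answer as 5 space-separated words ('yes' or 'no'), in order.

Answer: yes no yes no yes

Derivation:
After op 1 (commit): HEAD=main@B [main=B]
After op 2 (branch): HEAD=main@B [dev=B main=B]
After op 3 (commit): HEAD=main@C [dev=B main=C]
After op 4 (merge): HEAD=main@D [dev=B main=D]
After op 5 (checkout): HEAD=dev@B [dev=B main=D]
After op 6 (checkout): HEAD=main@D [dev=B main=D]
After op 7 (commit): HEAD=main@E [dev=B main=E]
After op 8 (reset): HEAD=main@B [dev=B main=B]
After op 9 (commit): HEAD=main@F [dev=B main=F]
ancestors(C) = {A,B,C}; B in? yes
ancestors(A) = {A}; F in? no
ancestors(F) = {A,B,F}; B in? yes
ancestors(A) = {A}; D in? no
ancestors(D) = {A,B,C,D}; D in? yes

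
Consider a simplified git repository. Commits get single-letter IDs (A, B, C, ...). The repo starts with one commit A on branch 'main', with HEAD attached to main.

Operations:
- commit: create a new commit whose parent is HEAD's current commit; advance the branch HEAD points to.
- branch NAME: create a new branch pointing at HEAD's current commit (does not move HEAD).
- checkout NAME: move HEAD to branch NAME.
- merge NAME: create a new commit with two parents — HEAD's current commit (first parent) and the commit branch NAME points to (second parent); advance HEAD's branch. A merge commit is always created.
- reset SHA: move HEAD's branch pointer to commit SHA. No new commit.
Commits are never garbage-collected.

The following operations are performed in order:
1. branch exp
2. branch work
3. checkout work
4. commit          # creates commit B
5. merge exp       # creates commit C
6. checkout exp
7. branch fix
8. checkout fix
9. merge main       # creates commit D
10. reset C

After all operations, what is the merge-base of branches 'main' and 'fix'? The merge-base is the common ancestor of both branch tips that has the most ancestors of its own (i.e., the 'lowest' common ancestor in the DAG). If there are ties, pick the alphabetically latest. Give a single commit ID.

Answer: A

Derivation:
After op 1 (branch): HEAD=main@A [exp=A main=A]
After op 2 (branch): HEAD=main@A [exp=A main=A work=A]
After op 3 (checkout): HEAD=work@A [exp=A main=A work=A]
After op 4 (commit): HEAD=work@B [exp=A main=A work=B]
After op 5 (merge): HEAD=work@C [exp=A main=A work=C]
After op 6 (checkout): HEAD=exp@A [exp=A main=A work=C]
After op 7 (branch): HEAD=exp@A [exp=A fix=A main=A work=C]
After op 8 (checkout): HEAD=fix@A [exp=A fix=A main=A work=C]
After op 9 (merge): HEAD=fix@D [exp=A fix=D main=A work=C]
After op 10 (reset): HEAD=fix@C [exp=A fix=C main=A work=C]
ancestors(main=A): ['A']
ancestors(fix=C): ['A', 'B', 'C']
common: ['A']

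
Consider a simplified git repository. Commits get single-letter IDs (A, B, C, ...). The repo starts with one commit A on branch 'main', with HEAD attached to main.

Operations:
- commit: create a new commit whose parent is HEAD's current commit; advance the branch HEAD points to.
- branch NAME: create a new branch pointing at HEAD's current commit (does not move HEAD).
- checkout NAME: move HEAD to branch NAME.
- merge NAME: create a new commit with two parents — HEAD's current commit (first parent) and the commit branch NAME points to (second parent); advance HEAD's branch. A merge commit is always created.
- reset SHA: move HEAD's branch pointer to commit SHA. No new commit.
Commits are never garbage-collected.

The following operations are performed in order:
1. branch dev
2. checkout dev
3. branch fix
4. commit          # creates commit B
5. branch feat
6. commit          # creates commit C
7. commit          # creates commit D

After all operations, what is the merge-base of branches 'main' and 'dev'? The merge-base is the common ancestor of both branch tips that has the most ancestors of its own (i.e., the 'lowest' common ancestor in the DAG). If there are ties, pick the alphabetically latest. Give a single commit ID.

After op 1 (branch): HEAD=main@A [dev=A main=A]
After op 2 (checkout): HEAD=dev@A [dev=A main=A]
After op 3 (branch): HEAD=dev@A [dev=A fix=A main=A]
After op 4 (commit): HEAD=dev@B [dev=B fix=A main=A]
After op 5 (branch): HEAD=dev@B [dev=B feat=B fix=A main=A]
After op 6 (commit): HEAD=dev@C [dev=C feat=B fix=A main=A]
After op 7 (commit): HEAD=dev@D [dev=D feat=B fix=A main=A]
ancestors(main=A): ['A']
ancestors(dev=D): ['A', 'B', 'C', 'D']
common: ['A']

Answer: A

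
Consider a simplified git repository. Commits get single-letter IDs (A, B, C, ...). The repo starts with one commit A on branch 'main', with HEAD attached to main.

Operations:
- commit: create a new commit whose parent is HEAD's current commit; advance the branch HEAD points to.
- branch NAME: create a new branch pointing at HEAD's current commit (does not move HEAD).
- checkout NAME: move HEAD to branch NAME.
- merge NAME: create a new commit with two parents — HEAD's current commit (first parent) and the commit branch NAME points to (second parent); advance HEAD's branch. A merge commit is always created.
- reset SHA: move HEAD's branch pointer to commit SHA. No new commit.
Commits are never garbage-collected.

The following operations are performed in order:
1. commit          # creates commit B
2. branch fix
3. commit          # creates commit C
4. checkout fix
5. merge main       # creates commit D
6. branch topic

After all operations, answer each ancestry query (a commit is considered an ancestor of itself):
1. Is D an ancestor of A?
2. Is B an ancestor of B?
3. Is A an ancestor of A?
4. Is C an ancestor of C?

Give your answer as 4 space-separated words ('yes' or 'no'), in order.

Answer: no yes yes yes

Derivation:
After op 1 (commit): HEAD=main@B [main=B]
After op 2 (branch): HEAD=main@B [fix=B main=B]
After op 3 (commit): HEAD=main@C [fix=B main=C]
After op 4 (checkout): HEAD=fix@B [fix=B main=C]
After op 5 (merge): HEAD=fix@D [fix=D main=C]
After op 6 (branch): HEAD=fix@D [fix=D main=C topic=D]
ancestors(A) = {A}; D in? no
ancestors(B) = {A,B}; B in? yes
ancestors(A) = {A}; A in? yes
ancestors(C) = {A,B,C}; C in? yes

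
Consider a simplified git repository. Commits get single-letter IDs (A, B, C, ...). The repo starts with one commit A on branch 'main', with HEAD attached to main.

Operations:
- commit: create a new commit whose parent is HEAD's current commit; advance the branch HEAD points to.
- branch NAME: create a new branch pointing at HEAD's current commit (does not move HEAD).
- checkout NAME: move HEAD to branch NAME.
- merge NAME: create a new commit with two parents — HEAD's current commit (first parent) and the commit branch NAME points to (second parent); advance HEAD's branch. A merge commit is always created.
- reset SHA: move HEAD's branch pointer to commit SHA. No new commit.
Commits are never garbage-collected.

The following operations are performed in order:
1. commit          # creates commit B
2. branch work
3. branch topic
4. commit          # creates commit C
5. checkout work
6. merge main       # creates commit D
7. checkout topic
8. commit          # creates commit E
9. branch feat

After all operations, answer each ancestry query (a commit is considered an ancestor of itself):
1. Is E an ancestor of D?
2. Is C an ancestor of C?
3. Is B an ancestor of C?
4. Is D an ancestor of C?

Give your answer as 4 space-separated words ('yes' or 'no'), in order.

Answer: no yes yes no

Derivation:
After op 1 (commit): HEAD=main@B [main=B]
After op 2 (branch): HEAD=main@B [main=B work=B]
After op 3 (branch): HEAD=main@B [main=B topic=B work=B]
After op 4 (commit): HEAD=main@C [main=C topic=B work=B]
After op 5 (checkout): HEAD=work@B [main=C topic=B work=B]
After op 6 (merge): HEAD=work@D [main=C topic=B work=D]
After op 7 (checkout): HEAD=topic@B [main=C topic=B work=D]
After op 8 (commit): HEAD=topic@E [main=C topic=E work=D]
After op 9 (branch): HEAD=topic@E [feat=E main=C topic=E work=D]
ancestors(D) = {A,B,C,D}; E in? no
ancestors(C) = {A,B,C}; C in? yes
ancestors(C) = {A,B,C}; B in? yes
ancestors(C) = {A,B,C}; D in? no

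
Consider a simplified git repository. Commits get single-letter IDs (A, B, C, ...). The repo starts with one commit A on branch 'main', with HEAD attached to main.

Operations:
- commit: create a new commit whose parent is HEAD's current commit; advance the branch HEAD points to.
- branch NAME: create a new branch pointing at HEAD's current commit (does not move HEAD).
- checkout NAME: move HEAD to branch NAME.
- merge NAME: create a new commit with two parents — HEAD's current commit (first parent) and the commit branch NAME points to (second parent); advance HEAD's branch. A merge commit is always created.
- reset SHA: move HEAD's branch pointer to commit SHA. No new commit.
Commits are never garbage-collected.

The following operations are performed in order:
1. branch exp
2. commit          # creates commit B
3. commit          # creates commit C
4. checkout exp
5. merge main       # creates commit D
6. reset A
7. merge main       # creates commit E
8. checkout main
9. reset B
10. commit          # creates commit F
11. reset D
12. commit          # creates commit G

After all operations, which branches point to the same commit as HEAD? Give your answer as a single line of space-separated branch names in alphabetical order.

After op 1 (branch): HEAD=main@A [exp=A main=A]
After op 2 (commit): HEAD=main@B [exp=A main=B]
After op 3 (commit): HEAD=main@C [exp=A main=C]
After op 4 (checkout): HEAD=exp@A [exp=A main=C]
After op 5 (merge): HEAD=exp@D [exp=D main=C]
After op 6 (reset): HEAD=exp@A [exp=A main=C]
After op 7 (merge): HEAD=exp@E [exp=E main=C]
After op 8 (checkout): HEAD=main@C [exp=E main=C]
After op 9 (reset): HEAD=main@B [exp=E main=B]
After op 10 (commit): HEAD=main@F [exp=E main=F]
After op 11 (reset): HEAD=main@D [exp=E main=D]
After op 12 (commit): HEAD=main@G [exp=E main=G]

Answer: main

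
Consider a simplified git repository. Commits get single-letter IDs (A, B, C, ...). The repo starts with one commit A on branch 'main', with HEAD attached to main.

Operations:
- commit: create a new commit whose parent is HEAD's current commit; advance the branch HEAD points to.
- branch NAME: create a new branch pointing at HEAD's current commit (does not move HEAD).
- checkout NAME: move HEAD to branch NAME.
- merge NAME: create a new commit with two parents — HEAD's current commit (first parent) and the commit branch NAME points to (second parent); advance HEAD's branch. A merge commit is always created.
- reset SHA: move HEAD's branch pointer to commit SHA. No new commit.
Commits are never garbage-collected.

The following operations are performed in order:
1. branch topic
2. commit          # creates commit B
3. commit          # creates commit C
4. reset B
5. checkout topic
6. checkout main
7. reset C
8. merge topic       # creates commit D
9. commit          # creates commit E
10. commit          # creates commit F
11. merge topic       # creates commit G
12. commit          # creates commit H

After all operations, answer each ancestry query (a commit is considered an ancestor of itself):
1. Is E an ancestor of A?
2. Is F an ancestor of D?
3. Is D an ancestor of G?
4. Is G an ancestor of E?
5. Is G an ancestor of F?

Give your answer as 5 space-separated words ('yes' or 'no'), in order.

After op 1 (branch): HEAD=main@A [main=A topic=A]
After op 2 (commit): HEAD=main@B [main=B topic=A]
After op 3 (commit): HEAD=main@C [main=C topic=A]
After op 4 (reset): HEAD=main@B [main=B topic=A]
After op 5 (checkout): HEAD=topic@A [main=B topic=A]
After op 6 (checkout): HEAD=main@B [main=B topic=A]
After op 7 (reset): HEAD=main@C [main=C topic=A]
After op 8 (merge): HEAD=main@D [main=D topic=A]
After op 9 (commit): HEAD=main@E [main=E topic=A]
After op 10 (commit): HEAD=main@F [main=F topic=A]
After op 11 (merge): HEAD=main@G [main=G topic=A]
After op 12 (commit): HEAD=main@H [main=H topic=A]
ancestors(A) = {A}; E in? no
ancestors(D) = {A,B,C,D}; F in? no
ancestors(G) = {A,B,C,D,E,F,G}; D in? yes
ancestors(E) = {A,B,C,D,E}; G in? no
ancestors(F) = {A,B,C,D,E,F}; G in? no

Answer: no no yes no no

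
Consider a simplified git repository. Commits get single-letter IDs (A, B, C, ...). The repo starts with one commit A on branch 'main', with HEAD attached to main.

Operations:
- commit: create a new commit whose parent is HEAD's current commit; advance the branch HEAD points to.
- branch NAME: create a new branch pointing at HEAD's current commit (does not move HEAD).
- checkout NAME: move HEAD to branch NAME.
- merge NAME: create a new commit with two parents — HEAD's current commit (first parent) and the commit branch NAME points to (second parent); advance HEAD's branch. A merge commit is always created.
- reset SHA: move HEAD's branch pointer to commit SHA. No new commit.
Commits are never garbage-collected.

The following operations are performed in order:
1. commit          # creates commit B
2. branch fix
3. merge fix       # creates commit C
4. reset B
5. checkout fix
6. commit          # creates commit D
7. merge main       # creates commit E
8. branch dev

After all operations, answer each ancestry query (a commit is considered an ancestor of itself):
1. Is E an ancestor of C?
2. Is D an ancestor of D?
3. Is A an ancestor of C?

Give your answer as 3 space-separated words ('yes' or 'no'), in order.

Answer: no yes yes

Derivation:
After op 1 (commit): HEAD=main@B [main=B]
After op 2 (branch): HEAD=main@B [fix=B main=B]
After op 3 (merge): HEAD=main@C [fix=B main=C]
After op 4 (reset): HEAD=main@B [fix=B main=B]
After op 5 (checkout): HEAD=fix@B [fix=B main=B]
After op 6 (commit): HEAD=fix@D [fix=D main=B]
After op 7 (merge): HEAD=fix@E [fix=E main=B]
After op 8 (branch): HEAD=fix@E [dev=E fix=E main=B]
ancestors(C) = {A,B,C}; E in? no
ancestors(D) = {A,B,D}; D in? yes
ancestors(C) = {A,B,C}; A in? yes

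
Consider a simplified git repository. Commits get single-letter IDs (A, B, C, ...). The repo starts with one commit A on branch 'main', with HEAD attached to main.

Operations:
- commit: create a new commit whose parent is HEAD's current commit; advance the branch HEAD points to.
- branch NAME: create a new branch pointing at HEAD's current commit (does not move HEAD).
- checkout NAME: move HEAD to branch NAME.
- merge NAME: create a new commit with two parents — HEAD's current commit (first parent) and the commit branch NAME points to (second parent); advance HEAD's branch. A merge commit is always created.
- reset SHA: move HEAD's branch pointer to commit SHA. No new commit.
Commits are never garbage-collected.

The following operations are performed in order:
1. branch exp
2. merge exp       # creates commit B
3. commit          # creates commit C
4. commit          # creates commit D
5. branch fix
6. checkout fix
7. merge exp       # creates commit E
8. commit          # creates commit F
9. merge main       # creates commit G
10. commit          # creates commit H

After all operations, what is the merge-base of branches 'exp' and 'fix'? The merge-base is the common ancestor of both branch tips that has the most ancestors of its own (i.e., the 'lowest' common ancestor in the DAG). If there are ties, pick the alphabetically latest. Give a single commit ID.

Answer: A

Derivation:
After op 1 (branch): HEAD=main@A [exp=A main=A]
After op 2 (merge): HEAD=main@B [exp=A main=B]
After op 3 (commit): HEAD=main@C [exp=A main=C]
After op 4 (commit): HEAD=main@D [exp=A main=D]
After op 5 (branch): HEAD=main@D [exp=A fix=D main=D]
After op 6 (checkout): HEAD=fix@D [exp=A fix=D main=D]
After op 7 (merge): HEAD=fix@E [exp=A fix=E main=D]
After op 8 (commit): HEAD=fix@F [exp=A fix=F main=D]
After op 9 (merge): HEAD=fix@G [exp=A fix=G main=D]
After op 10 (commit): HEAD=fix@H [exp=A fix=H main=D]
ancestors(exp=A): ['A']
ancestors(fix=H): ['A', 'B', 'C', 'D', 'E', 'F', 'G', 'H']
common: ['A']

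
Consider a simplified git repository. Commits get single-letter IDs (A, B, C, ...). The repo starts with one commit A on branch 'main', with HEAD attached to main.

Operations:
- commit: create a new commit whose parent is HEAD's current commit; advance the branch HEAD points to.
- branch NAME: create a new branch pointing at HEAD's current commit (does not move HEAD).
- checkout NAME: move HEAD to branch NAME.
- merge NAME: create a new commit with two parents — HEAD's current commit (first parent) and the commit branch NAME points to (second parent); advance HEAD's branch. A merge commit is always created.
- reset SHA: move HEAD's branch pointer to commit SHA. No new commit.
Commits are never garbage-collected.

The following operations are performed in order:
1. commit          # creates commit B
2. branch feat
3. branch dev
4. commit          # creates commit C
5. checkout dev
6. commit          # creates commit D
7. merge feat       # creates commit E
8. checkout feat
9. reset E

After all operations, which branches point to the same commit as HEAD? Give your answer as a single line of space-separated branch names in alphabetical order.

Answer: dev feat

Derivation:
After op 1 (commit): HEAD=main@B [main=B]
After op 2 (branch): HEAD=main@B [feat=B main=B]
After op 3 (branch): HEAD=main@B [dev=B feat=B main=B]
After op 4 (commit): HEAD=main@C [dev=B feat=B main=C]
After op 5 (checkout): HEAD=dev@B [dev=B feat=B main=C]
After op 6 (commit): HEAD=dev@D [dev=D feat=B main=C]
After op 7 (merge): HEAD=dev@E [dev=E feat=B main=C]
After op 8 (checkout): HEAD=feat@B [dev=E feat=B main=C]
After op 9 (reset): HEAD=feat@E [dev=E feat=E main=C]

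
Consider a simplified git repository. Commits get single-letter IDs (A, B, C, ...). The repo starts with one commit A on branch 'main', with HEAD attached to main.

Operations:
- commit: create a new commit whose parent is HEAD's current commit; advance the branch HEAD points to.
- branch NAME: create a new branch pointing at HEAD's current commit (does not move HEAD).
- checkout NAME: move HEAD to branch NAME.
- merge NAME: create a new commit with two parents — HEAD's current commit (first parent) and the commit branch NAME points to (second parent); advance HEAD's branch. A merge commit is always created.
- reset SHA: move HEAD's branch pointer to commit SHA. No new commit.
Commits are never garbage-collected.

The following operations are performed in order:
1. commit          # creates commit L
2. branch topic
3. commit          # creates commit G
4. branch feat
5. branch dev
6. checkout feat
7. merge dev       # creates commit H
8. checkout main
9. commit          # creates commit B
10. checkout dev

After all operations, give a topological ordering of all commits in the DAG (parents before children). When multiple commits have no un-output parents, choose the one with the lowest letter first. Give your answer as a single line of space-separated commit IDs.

After op 1 (commit): HEAD=main@L [main=L]
After op 2 (branch): HEAD=main@L [main=L topic=L]
After op 3 (commit): HEAD=main@G [main=G topic=L]
After op 4 (branch): HEAD=main@G [feat=G main=G topic=L]
After op 5 (branch): HEAD=main@G [dev=G feat=G main=G topic=L]
After op 6 (checkout): HEAD=feat@G [dev=G feat=G main=G topic=L]
After op 7 (merge): HEAD=feat@H [dev=G feat=H main=G topic=L]
After op 8 (checkout): HEAD=main@G [dev=G feat=H main=G topic=L]
After op 9 (commit): HEAD=main@B [dev=G feat=H main=B topic=L]
After op 10 (checkout): HEAD=dev@G [dev=G feat=H main=B topic=L]
commit A: parents=[]
commit B: parents=['G']
commit G: parents=['L']
commit H: parents=['G', 'G']
commit L: parents=['A']

Answer: A L G B H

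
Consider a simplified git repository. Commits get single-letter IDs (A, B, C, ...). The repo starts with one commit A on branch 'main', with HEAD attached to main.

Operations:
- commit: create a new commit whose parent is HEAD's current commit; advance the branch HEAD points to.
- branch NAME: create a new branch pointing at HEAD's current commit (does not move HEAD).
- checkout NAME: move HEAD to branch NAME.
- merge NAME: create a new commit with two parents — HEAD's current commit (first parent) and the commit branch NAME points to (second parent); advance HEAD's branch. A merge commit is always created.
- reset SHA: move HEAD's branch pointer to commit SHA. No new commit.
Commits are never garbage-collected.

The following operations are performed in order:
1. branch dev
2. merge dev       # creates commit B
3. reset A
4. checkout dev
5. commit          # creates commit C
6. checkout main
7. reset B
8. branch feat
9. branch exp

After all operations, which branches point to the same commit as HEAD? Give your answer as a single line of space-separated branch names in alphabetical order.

After op 1 (branch): HEAD=main@A [dev=A main=A]
After op 2 (merge): HEAD=main@B [dev=A main=B]
After op 3 (reset): HEAD=main@A [dev=A main=A]
After op 4 (checkout): HEAD=dev@A [dev=A main=A]
After op 5 (commit): HEAD=dev@C [dev=C main=A]
After op 6 (checkout): HEAD=main@A [dev=C main=A]
After op 7 (reset): HEAD=main@B [dev=C main=B]
After op 8 (branch): HEAD=main@B [dev=C feat=B main=B]
After op 9 (branch): HEAD=main@B [dev=C exp=B feat=B main=B]

Answer: exp feat main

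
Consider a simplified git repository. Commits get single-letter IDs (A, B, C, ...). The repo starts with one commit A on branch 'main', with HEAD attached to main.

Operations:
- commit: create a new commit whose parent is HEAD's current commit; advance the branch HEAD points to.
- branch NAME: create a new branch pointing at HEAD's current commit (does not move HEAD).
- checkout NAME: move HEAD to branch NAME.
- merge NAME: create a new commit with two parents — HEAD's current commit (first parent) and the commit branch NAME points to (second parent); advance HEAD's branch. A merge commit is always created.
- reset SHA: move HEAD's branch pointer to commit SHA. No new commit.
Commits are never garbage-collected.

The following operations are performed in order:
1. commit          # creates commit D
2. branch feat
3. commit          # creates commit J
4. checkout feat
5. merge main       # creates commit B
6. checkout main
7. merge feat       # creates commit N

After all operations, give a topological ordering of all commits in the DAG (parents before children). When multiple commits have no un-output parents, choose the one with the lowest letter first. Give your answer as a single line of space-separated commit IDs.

Answer: A D J B N

Derivation:
After op 1 (commit): HEAD=main@D [main=D]
After op 2 (branch): HEAD=main@D [feat=D main=D]
After op 3 (commit): HEAD=main@J [feat=D main=J]
After op 4 (checkout): HEAD=feat@D [feat=D main=J]
After op 5 (merge): HEAD=feat@B [feat=B main=J]
After op 6 (checkout): HEAD=main@J [feat=B main=J]
After op 7 (merge): HEAD=main@N [feat=B main=N]
commit A: parents=[]
commit B: parents=['D', 'J']
commit D: parents=['A']
commit J: parents=['D']
commit N: parents=['J', 'B']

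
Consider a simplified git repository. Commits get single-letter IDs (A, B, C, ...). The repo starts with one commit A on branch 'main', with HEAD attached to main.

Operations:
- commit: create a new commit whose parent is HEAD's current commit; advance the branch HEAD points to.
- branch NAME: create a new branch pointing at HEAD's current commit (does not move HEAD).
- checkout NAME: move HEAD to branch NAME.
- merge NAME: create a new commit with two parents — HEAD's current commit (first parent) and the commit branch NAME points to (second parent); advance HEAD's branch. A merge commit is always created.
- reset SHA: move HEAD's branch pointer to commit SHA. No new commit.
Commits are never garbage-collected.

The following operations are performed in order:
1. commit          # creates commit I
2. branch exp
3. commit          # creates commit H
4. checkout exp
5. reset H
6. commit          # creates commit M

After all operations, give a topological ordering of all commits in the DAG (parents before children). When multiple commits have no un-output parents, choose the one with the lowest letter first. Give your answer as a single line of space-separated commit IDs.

Answer: A I H M

Derivation:
After op 1 (commit): HEAD=main@I [main=I]
After op 2 (branch): HEAD=main@I [exp=I main=I]
After op 3 (commit): HEAD=main@H [exp=I main=H]
After op 4 (checkout): HEAD=exp@I [exp=I main=H]
After op 5 (reset): HEAD=exp@H [exp=H main=H]
After op 6 (commit): HEAD=exp@M [exp=M main=H]
commit A: parents=[]
commit H: parents=['I']
commit I: parents=['A']
commit M: parents=['H']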